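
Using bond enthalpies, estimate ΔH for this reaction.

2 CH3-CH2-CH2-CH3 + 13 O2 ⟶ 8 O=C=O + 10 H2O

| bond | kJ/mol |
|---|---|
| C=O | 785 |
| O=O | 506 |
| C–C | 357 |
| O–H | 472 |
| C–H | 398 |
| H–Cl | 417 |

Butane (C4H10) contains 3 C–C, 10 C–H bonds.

Bonds broken (reactants):
  C–C: 6 × 357 = 2142
  C–H: 20 × 398 = 7960
  O=O: 13 × 506 = 6578
  Σ(broken) = 16680 kJ
Bonds formed (products):
  C=O: 16 × 785 = 12560
  O–H: 20 × 472 = 9440
  Σ(formed) = 22000 kJ
ΔH = Σ(broken) − Σ(formed) = 16680 − 22000 = −5320 kJ

ΔH ≈ −5320 kJ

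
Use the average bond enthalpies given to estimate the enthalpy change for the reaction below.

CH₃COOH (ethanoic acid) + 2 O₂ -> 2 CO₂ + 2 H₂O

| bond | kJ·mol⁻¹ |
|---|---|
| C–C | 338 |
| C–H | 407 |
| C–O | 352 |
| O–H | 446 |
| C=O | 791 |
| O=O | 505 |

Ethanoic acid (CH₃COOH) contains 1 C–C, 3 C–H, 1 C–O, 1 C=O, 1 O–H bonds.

Bonds broken (reactants):
  C–C: 1 × 338 = 338
  C–H: 3 × 407 = 1221
  C–O: 1 × 352 = 352
  C=O: 1 × 791 = 791
  O–H: 1 × 446 = 446
  O=O: 2 × 505 = 1010
  Σ(broken) = 4158 kJ
Bonds formed (products):
  C=O: 4 × 791 = 3164
  O–H: 4 × 446 = 1784
  Σ(formed) = 4948 kJ
ΔH = Σ(broken) − Σ(formed) = 4158 − 4948 = −790 kJ

ΔH ≈ −790 kJ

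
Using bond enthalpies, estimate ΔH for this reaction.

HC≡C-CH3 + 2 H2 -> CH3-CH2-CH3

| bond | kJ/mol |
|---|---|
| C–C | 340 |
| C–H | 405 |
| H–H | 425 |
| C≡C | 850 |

Bonds broken (reactants):
  C≡C: 1 × 850 = 850
  C–C: 1 × 340 = 340
  C–H: 4 × 405 = 1620
  H–H: 2 × 425 = 850
  Σ(broken) = 3660 kJ
Bonds formed (products):
  C–C: 2 × 340 = 680
  C–H: 8 × 405 = 3240
  Σ(formed) = 3920 kJ
ΔH = Σ(broken) − Σ(formed) = 3660 − 3920 = −260 kJ

ΔH ≈ −260 kJ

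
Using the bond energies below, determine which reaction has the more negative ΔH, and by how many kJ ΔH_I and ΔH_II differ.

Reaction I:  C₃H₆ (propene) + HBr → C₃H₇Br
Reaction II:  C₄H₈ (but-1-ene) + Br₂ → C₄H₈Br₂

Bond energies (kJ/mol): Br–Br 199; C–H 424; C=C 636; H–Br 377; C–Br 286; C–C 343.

Reaction II, by 40 kJ

Reaction I:
  Bonds broken (reactants):
    C–C: 1 × 343 = 343
    C–H: 6 × 424 = 2544
    C=C: 1 × 636 = 636
    H–Br: 1 × 377 = 377
    Σ(broken) = 3900 kJ
  Bonds formed (products):
    C–Br: 1 × 286 = 286
    C–C: 2 × 343 = 686
    C–H: 7 × 424 = 2968
    Σ(formed) = 3940 kJ
  ΔH_I = 3900 − 3940 = −40 kJ
Reaction II:
  Bonds broken (reactants):
    Br–Br: 1 × 199 = 199
    C–C: 2 × 343 = 686
    C–H: 8 × 424 = 3392
    C=C: 1 × 636 = 636
    Σ(broken) = 4913 kJ
  Bonds formed (products):
    C–Br: 2 × 286 = 572
    C–C: 3 × 343 = 1029
    C–H: 8 × 424 = 3392
    Σ(formed) = 4993 kJ
  ΔH_II = 4913 − 4993 = −80 kJ
ΔH_I − ΔH_II = +40 kJ, so reaction II has the more negative ΔH; |ΔH_I − ΔH_II| = 40 kJ.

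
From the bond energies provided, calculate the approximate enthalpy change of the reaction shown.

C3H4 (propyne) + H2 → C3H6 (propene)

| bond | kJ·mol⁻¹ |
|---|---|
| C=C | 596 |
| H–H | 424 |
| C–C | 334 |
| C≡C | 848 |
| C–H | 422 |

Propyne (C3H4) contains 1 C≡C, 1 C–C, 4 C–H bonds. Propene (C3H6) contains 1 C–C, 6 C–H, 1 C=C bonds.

Bonds broken (reactants):
  C≡C: 1 × 848 = 848
  C–C: 1 × 334 = 334
  C–H: 4 × 422 = 1688
  H–H: 1 × 424 = 424
  Σ(broken) = 3294 kJ
Bonds formed (products):
  C–C: 1 × 334 = 334
  C–H: 6 × 422 = 2532
  C=C: 1 × 596 = 596
  Σ(formed) = 3462 kJ
ΔH = Σ(broken) − Σ(formed) = 3294 − 3462 = −168 kJ

ΔH ≈ −168 kJ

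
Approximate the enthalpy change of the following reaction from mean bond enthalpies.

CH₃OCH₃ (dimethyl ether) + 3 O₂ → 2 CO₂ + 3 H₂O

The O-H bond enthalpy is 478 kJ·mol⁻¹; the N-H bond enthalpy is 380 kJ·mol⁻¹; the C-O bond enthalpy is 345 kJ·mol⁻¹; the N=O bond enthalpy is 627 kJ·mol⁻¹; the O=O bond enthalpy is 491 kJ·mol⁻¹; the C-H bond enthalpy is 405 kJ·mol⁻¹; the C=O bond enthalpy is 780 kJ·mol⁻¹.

ΔH ≈ −1395 kJ

Bonds broken (reactants):
  C-H: 6 × 405 = 2430
  C-O: 2 × 345 = 690
  O=O: 3 × 491 = 1473
  Σ(broken) = 4593 kJ
Bonds formed (products):
  C=O: 4 × 780 = 3120
  O-H: 6 × 478 = 2868
  Σ(formed) = 5988 kJ
ΔH = Σ(broken) − Σ(formed) = 4593 − 5988 = −1395 kJ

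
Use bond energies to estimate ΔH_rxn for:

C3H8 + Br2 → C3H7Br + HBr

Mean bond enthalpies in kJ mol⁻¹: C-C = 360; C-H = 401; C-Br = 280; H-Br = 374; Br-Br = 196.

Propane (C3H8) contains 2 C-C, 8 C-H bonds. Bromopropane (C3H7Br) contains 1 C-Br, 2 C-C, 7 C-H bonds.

Bonds broken (reactants):
  Br-Br: 1 × 196 = 196
  C-C: 2 × 360 = 720
  C-H: 8 × 401 = 3208
  Σ(broken) = 4124 kJ
Bonds formed (products):
  C-Br: 1 × 280 = 280
  C-C: 2 × 360 = 720
  C-H: 7 × 401 = 2807
  H-Br: 1 × 374 = 374
  Σ(formed) = 4181 kJ
ΔH = Σ(broken) − Σ(formed) = 4124 − 4181 = −57 kJ

ΔH ≈ −57 kJ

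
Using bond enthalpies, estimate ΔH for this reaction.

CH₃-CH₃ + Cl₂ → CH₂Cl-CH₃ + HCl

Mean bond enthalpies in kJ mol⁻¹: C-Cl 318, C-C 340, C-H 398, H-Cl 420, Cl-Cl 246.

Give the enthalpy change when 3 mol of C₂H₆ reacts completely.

ΔH = −282 kJ

Bonds broken (reactants):
  C-C: 1 × 340 = 340
  C-H: 6 × 398 = 2388
  Cl-Cl: 1 × 246 = 246
  Σ(broken) = 2974 kJ
Bonds formed (products):
  C-C: 1 × 340 = 340
  C-Cl: 1 × 318 = 318
  C-H: 5 × 398 = 1990
  H-Cl: 1 × 420 = 420
  Σ(formed) = 3068 kJ
ΔH = Σ(broken) − Σ(formed) = 2974 − 3068 = −94 kJ
For 3× the reaction as written: 3 × (−94) = −282 kJ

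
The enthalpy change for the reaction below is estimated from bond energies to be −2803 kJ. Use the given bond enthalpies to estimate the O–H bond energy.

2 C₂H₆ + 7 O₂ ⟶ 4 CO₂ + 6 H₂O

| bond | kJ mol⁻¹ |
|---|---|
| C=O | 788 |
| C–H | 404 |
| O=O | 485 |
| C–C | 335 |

Let D be the O–H bond energy.
Σ(broken) = 2×335 + 12×404 + 7×485 = 8913
Σ(formed) = 8×788 + 12×D = 6304 + 12D
ΔH = Σ(broken) − Σ(formed) = (8913) − (6304 + 12D) = +2609 − 12D
Setting this equal to −2803 kJ gives 12D = 5412, so D = 451 kJ/mol.

D(O–H) ≈ 451 kJ/mol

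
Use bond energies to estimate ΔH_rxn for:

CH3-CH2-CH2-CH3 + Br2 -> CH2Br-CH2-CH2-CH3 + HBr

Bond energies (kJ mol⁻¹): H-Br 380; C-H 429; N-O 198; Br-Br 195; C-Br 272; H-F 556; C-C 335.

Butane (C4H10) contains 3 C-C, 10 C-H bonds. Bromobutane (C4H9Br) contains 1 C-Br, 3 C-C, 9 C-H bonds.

ΔH ≈ −28 kJ

Bonds broken (reactants):
  Br-Br: 1 × 195 = 195
  C-C: 3 × 335 = 1005
  C-H: 10 × 429 = 4290
  Σ(broken) = 5490 kJ
Bonds formed (products):
  C-Br: 1 × 272 = 272
  C-C: 3 × 335 = 1005
  C-H: 9 × 429 = 3861
  H-Br: 1 × 380 = 380
  Σ(formed) = 5518 kJ
ΔH = Σ(broken) − Σ(formed) = 5490 − 5518 = −28 kJ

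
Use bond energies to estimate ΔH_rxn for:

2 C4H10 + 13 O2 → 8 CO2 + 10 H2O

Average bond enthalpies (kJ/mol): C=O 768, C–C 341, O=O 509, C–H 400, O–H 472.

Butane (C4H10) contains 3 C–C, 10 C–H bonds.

Bonds broken (reactants):
  C–C: 6 × 341 = 2046
  C–H: 20 × 400 = 8000
  O=O: 13 × 509 = 6617
  Σ(broken) = 16663 kJ
Bonds formed (products):
  C=O: 16 × 768 = 12288
  O–H: 20 × 472 = 9440
  Σ(formed) = 21728 kJ
ΔH = Σ(broken) − Σ(formed) = 16663 − 21728 = −5065 kJ

ΔH ≈ −5065 kJ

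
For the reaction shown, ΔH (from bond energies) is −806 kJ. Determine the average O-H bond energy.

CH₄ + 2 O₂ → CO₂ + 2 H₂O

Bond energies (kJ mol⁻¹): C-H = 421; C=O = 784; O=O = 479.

D(O-H) ≈ 470 kJ/mol

Let D be the O-H bond energy.
Σ(broken) = 4×421 + 2×479 = 2642
Σ(formed) = 2×784 + 4×D = 1568 + 4D
ΔH = Σ(broken) − Σ(formed) = (2642) − (1568 + 4D) = +1074 − 4D
Setting this equal to −806 kJ gives 4D = 1880, so D = 470 kJ/mol.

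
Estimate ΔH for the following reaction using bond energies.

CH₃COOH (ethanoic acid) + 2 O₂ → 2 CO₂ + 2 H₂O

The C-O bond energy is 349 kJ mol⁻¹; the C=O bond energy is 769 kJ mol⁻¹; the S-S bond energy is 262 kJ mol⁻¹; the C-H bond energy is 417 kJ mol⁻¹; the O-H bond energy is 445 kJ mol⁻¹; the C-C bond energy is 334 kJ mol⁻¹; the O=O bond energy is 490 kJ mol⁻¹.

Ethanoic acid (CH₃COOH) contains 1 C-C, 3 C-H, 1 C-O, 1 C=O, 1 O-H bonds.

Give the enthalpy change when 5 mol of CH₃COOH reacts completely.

ΔH = −3640 kJ

Bonds broken (reactants):
  C-C: 1 × 334 = 334
  C-H: 3 × 417 = 1251
  C-O: 1 × 349 = 349
  C=O: 1 × 769 = 769
  O-H: 1 × 445 = 445
  O=O: 2 × 490 = 980
  Σ(broken) = 4128 kJ
Bonds formed (products):
  C=O: 4 × 769 = 3076
  O-H: 4 × 445 = 1780
  Σ(formed) = 4856 kJ
ΔH = Σ(broken) − Σ(formed) = 4128 − 4856 = −728 kJ
For 5× the reaction as written: 5 × (−728) = −3640 kJ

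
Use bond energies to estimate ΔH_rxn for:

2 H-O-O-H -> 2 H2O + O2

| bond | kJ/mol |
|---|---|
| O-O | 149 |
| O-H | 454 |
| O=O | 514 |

ΔH ≈ −216 kJ

Bonds broken (reactants):
  O-H: 4 × 454 = 1816
  O-O: 2 × 149 = 298
  Σ(broken) = 2114 kJ
Bonds formed (products):
  O-H: 4 × 454 = 1816
  O=O: 1 × 514 = 514
  Σ(formed) = 2330 kJ
ΔH = Σ(broken) − Σ(formed) = 2114 − 2330 = −216 kJ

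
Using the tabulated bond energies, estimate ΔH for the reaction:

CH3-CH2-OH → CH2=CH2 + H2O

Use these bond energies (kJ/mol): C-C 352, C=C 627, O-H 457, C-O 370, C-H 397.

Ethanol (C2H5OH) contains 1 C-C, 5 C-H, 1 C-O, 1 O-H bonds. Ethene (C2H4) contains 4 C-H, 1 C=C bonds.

Bonds broken (reactants):
  C-C: 1 × 352 = 352
  C-H: 5 × 397 = 1985
  C-O: 1 × 370 = 370
  O-H: 1 × 457 = 457
  Σ(broken) = 3164 kJ
Bonds formed (products):
  C-H: 4 × 397 = 1588
  C=C: 1 × 627 = 627
  O-H: 2 × 457 = 914
  Σ(formed) = 3129 kJ
ΔH = Σ(broken) − Σ(formed) = 3164 − 3129 = +35 kJ

ΔH ≈ +35 kJ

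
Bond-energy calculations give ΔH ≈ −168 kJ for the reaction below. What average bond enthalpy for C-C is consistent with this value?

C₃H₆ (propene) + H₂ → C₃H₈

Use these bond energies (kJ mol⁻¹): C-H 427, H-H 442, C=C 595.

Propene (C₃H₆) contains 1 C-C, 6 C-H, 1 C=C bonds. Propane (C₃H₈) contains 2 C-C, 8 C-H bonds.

Let D be the C-C bond energy.
Σ(broken) = 1×D + 6×427 + 1×595 + 1×442 = 3599 + D
Σ(formed) = 2×D + 8×427 = 3416 + 2D
ΔH = Σ(broken) − Σ(formed) = (3599 + D) − (3416 + 2D) = +183 − D
Setting this equal to −168 kJ gives D = 351 kJ/mol.

D(C-C) ≈ 351 kJ/mol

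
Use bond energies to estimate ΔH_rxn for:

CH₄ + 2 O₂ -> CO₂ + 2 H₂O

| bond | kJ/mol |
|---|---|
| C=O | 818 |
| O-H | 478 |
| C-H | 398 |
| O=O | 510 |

Bonds broken (reactants):
  C-H: 4 × 398 = 1592
  O=O: 2 × 510 = 1020
  Σ(broken) = 2612 kJ
Bonds formed (products):
  C=O: 2 × 818 = 1636
  O-H: 4 × 478 = 1912
  Σ(formed) = 3548 kJ
ΔH = Σ(broken) − Σ(formed) = 2612 − 3548 = −936 kJ

ΔH ≈ −936 kJ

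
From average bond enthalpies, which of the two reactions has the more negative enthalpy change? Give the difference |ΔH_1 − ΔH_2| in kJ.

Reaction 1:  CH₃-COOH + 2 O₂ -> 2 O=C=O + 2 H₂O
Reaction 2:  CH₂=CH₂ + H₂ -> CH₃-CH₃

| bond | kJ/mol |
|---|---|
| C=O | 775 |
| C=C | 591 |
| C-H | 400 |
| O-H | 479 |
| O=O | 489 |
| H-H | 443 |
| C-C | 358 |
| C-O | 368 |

Reaction 1, by 734 kJ

Reaction 1:
  Bonds broken (reactants):
    C-C: 1 × 358 = 358
    C-H: 3 × 400 = 1200
    C-O: 1 × 368 = 368
    C=O: 1 × 775 = 775
    O-H: 1 × 479 = 479
    O=O: 2 × 489 = 978
    Σ(broken) = 4158 kJ
  Bonds formed (products):
    C=O: 4 × 775 = 3100
    O-H: 4 × 479 = 1916
    Σ(formed) = 5016 kJ
  ΔH_1 = 4158 − 5016 = −858 kJ
Reaction 2:
  Bonds broken (reactants):
    C-H: 4 × 400 = 1600
    C=C: 1 × 591 = 591
    H-H: 1 × 443 = 443
    Σ(broken) = 2634 kJ
  Bonds formed (products):
    C-C: 1 × 358 = 358
    C-H: 6 × 400 = 2400
    Σ(formed) = 2758 kJ
  ΔH_2 = 2634 − 2758 = −124 kJ
ΔH_1 − ΔH_2 = −734 kJ, so reaction 1 has the more negative ΔH; |ΔH_1 − ΔH_2| = 734 kJ.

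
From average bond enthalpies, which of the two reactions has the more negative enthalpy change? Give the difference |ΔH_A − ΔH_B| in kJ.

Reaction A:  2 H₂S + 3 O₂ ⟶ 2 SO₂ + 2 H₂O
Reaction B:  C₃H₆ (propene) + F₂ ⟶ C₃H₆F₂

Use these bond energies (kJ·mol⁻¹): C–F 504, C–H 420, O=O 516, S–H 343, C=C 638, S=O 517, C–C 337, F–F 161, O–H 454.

Reaction A, by 418 kJ

Reaction A:
  Bonds broken (reactants):
    O=O: 3 × 516 = 1548
    S–H: 4 × 343 = 1372
    Σ(broken) = 2920 kJ
  Bonds formed (products):
    O–H: 4 × 454 = 1816
    S=O: 4 × 517 = 2068
    Σ(formed) = 3884 kJ
  ΔH_A = 2920 − 3884 = −964 kJ
Reaction B:
  Bonds broken (reactants):
    C–C: 1 × 337 = 337
    C–H: 6 × 420 = 2520
    C=C: 1 × 638 = 638
    F–F: 1 × 161 = 161
    Σ(broken) = 3656 kJ
  Bonds formed (products):
    C–C: 2 × 337 = 674
    C–F: 2 × 504 = 1008
    C–H: 6 × 420 = 2520
    Σ(formed) = 4202 kJ
  ΔH_B = 3656 − 4202 = −546 kJ
ΔH_A − ΔH_B = −418 kJ, so reaction A has the more negative ΔH; |ΔH_A − ΔH_B| = 418 kJ.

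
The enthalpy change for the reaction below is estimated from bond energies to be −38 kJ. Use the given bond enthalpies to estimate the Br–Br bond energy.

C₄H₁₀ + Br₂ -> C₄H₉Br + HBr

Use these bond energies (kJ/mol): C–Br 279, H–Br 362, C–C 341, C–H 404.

Let D be the Br–Br bond energy.
Σ(broken) = 1×D + 3×341 + 10×404 = 5063 + D
Σ(formed) = 1×279 + 3×341 + 9×404 + 1×362 = 5300
ΔH = Σ(broken) − Σ(formed) = (5063 + D) − (5300) = −237 + D
Setting this equal to −38 kJ gives D = 199 kJ/mol.

D(Br–Br) ≈ 199 kJ/mol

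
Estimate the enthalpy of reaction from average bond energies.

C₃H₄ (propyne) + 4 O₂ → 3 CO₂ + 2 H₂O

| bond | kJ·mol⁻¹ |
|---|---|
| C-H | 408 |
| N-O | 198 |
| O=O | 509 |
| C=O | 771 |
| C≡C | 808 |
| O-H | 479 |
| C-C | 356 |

Bonds broken (reactants):
  C≡C: 1 × 808 = 808
  C-C: 1 × 356 = 356
  C-H: 4 × 408 = 1632
  O=O: 4 × 509 = 2036
  Σ(broken) = 4832 kJ
Bonds formed (products):
  C=O: 6 × 771 = 4626
  O-H: 4 × 479 = 1916
  Σ(formed) = 6542 kJ
ΔH = Σ(broken) − Σ(formed) = 4832 − 6542 = −1710 kJ

ΔH ≈ −1710 kJ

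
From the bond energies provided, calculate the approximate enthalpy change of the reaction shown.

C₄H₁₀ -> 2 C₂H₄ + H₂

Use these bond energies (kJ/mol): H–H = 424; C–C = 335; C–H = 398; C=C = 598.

Bonds broken (reactants):
  C–C: 3 × 335 = 1005
  C–H: 10 × 398 = 3980
  Σ(broken) = 4985 kJ
Bonds formed (products):
  C–H: 8 × 398 = 3184
  C=C: 2 × 598 = 1196
  H–H: 1 × 424 = 424
  Σ(formed) = 4804 kJ
ΔH = Σ(broken) − Σ(formed) = 4985 − 4804 = +181 kJ

ΔH ≈ +181 kJ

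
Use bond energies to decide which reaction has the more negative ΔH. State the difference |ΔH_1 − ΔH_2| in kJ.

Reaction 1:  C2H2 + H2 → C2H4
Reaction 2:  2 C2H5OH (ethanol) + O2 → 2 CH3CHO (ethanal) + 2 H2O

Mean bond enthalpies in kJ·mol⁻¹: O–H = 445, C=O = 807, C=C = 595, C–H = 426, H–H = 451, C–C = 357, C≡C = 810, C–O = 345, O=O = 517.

Reaction 1:
  Bonds broken (reactants):
    C≡C: 1 × 810 = 810
    C–H: 2 × 426 = 852
    H–H: 1 × 451 = 451
    Σ(broken) = 2113 kJ
  Bonds formed (products):
    C–H: 4 × 426 = 1704
    C=C: 1 × 595 = 595
    Σ(formed) = 2299 kJ
  ΔH_1 = 2113 − 2299 = −186 kJ
Reaction 2:
  Bonds broken (reactants):
    C–C: 2 × 357 = 714
    C–H: 10 × 426 = 4260
    C–O: 2 × 345 = 690
    O–H: 2 × 445 = 890
    O=O: 1 × 517 = 517
    Σ(broken) = 7071 kJ
  Bonds formed (products):
    C–C: 2 × 357 = 714
    C–H: 8 × 426 = 3408
    C=O: 2 × 807 = 1614
    O–H: 4 × 445 = 1780
    Σ(formed) = 7516 kJ
  ΔH_2 = 7071 − 7516 = −445 kJ
ΔH_1 − ΔH_2 = +259 kJ, so reaction 2 has the more negative ΔH; |ΔH_1 − ΔH_2| = 259 kJ.

Reaction 2, by 259 kJ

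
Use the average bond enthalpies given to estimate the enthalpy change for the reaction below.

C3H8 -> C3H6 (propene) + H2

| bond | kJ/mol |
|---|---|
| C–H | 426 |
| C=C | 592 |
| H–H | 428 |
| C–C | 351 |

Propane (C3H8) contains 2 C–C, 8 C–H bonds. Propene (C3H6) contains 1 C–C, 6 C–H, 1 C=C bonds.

ΔH ≈ +183 kJ

Bonds broken (reactants):
  C–C: 2 × 351 = 702
  C–H: 8 × 426 = 3408
  Σ(broken) = 4110 kJ
Bonds formed (products):
  C–C: 1 × 351 = 351
  C–H: 6 × 426 = 2556
  C=C: 1 × 592 = 592
  H–H: 1 × 428 = 428
  Σ(formed) = 3927 kJ
ΔH = Σ(broken) − Σ(formed) = 4110 − 3927 = +183 kJ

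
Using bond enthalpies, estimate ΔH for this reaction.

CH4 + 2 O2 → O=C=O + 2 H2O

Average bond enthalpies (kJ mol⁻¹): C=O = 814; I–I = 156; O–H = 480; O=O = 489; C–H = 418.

ΔH ≈ −898 kJ

Bonds broken (reactants):
  C–H: 4 × 418 = 1672
  O=O: 2 × 489 = 978
  Σ(broken) = 2650 kJ
Bonds formed (products):
  C=O: 2 × 814 = 1628
  O–H: 4 × 480 = 1920
  Σ(formed) = 3548 kJ
ΔH = Σ(broken) − Σ(formed) = 2650 − 3548 = −898 kJ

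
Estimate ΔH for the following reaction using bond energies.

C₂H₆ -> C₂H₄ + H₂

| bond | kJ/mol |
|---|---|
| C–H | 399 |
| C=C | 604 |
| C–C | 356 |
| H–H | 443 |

Bonds broken (reactants):
  C–C: 1 × 356 = 356
  C–H: 6 × 399 = 2394
  Σ(broken) = 2750 kJ
Bonds formed (products):
  C–H: 4 × 399 = 1596
  C=C: 1 × 604 = 604
  H–H: 1 × 443 = 443
  Σ(formed) = 2643 kJ
ΔH = Σ(broken) − Σ(formed) = 2750 − 2643 = +107 kJ

ΔH ≈ +107 kJ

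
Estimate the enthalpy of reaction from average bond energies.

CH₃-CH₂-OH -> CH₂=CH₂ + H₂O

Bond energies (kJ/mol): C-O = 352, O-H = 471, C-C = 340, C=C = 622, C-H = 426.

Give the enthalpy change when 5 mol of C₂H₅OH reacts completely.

Bonds broken (reactants):
  C-C: 1 × 340 = 340
  C-H: 5 × 426 = 2130
  C-O: 1 × 352 = 352
  O-H: 1 × 471 = 471
  Σ(broken) = 3293 kJ
Bonds formed (products):
  C-H: 4 × 426 = 1704
  C=C: 1 × 622 = 622
  O-H: 2 × 471 = 942
  Σ(formed) = 3268 kJ
ΔH = Σ(broken) − Σ(formed) = 3293 − 3268 = +25 kJ
For 5× the reaction as written: 5 × (+25) = +125 kJ

ΔH = +125 kJ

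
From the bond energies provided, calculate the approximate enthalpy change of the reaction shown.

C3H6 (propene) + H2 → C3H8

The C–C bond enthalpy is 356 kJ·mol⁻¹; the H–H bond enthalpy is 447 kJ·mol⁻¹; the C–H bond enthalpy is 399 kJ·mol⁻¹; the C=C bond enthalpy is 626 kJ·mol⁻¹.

ΔH ≈ −81 kJ

Bonds broken (reactants):
  C–C: 1 × 356 = 356
  C–H: 6 × 399 = 2394
  C=C: 1 × 626 = 626
  H–H: 1 × 447 = 447
  Σ(broken) = 3823 kJ
Bonds formed (products):
  C–C: 2 × 356 = 712
  C–H: 8 × 399 = 3192
  Σ(formed) = 3904 kJ
ΔH = Σ(broken) − Σ(formed) = 3823 − 3904 = −81 kJ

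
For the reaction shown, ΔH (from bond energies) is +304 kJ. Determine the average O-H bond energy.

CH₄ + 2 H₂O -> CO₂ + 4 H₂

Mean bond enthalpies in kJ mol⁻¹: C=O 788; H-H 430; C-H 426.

D(O-H) ≈ 474 kJ/mol

Let D be the O-H bond energy.
Σ(broken) = 4×426 + 4×D = 1704 + 4D
Σ(formed) = 2×788 + 4×430 = 3296
ΔH = Σ(broken) − Σ(formed) = (1704 + 4D) − (3296) = −1592 + 4D
Setting this equal to +304 kJ gives 4D = 1896, so D = 474 kJ/mol.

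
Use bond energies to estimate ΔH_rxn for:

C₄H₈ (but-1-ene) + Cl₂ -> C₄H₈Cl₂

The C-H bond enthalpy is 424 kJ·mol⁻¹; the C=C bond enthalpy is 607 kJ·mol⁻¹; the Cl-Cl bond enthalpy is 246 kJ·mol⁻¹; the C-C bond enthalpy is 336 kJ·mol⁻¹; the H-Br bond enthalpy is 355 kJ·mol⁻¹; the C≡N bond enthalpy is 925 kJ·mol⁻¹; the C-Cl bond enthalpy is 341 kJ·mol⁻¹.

Bonds broken (reactants):
  C-C: 2 × 336 = 672
  C-H: 8 × 424 = 3392
  C=C: 1 × 607 = 607
  Cl-Cl: 1 × 246 = 246
  Σ(broken) = 4917 kJ
Bonds formed (products):
  C-C: 3 × 336 = 1008
  C-Cl: 2 × 341 = 682
  C-H: 8 × 424 = 3392
  Σ(formed) = 5082 kJ
ΔH = Σ(broken) − Σ(formed) = 4917 − 5082 = −165 kJ

ΔH ≈ −165 kJ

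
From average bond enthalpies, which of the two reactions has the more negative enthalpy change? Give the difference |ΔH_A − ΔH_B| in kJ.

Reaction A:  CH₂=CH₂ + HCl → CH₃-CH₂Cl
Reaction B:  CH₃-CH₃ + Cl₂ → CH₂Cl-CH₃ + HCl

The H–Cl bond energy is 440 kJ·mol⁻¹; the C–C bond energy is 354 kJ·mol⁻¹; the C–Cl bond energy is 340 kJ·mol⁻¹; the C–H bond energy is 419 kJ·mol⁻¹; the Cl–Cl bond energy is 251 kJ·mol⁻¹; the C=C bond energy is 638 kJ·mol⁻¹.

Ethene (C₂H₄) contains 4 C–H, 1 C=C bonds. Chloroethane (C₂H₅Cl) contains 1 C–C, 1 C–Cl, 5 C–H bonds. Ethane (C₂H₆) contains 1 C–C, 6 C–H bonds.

Reaction A:
  Bonds broken (reactants):
    C–H: 4 × 419 = 1676
    C=C: 1 × 638 = 638
    H–Cl: 1 × 440 = 440
    Σ(broken) = 2754 kJ
  Bonds formed (products):
    C–C: 1 × 354 = 354
    C–Cl: 1 × 340 = 340
    C–H: 5 × 419 = 2095
    Σ(formed) = 2789 kJ
  ΔH_A = 2754 − 2789 = −35 kJ
Reaction B:
  Bonds broken (reactants):
    C–C: 1 × 354 = 354
    C–H: 6 × 419 = 2514
    Cl–Cl: 1 × 251 = 251
    Σ(broken) = 3119 kJ
  Bonds formed (products):
    C–C: 1 × 354 = 354
    C–Cl: 1 × 340 = 340
    C–H: 5 × 419 = 2095
    H–Cl: 1 × 440 = 440
    Σ(formed) = 3229 kJ
  ΔH_B = 3119 − 3229 = −110 kJ
ΔH_A − ΔH_B = +75 kJ, so reaction B has the more negative ΔH; |ΔH_A − ΔH_B| = 75 kJ.

Reaction B, by 75 kJ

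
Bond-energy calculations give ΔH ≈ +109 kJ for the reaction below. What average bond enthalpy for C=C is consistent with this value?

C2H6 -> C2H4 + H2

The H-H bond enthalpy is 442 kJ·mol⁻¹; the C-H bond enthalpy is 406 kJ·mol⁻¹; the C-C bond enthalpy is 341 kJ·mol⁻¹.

Let D be the C=C bond energy.
Σ(broken) = 1×341 + 6×406 = 2777
Σ(formed) = 4×406 + 1×D + 1×442 = 2066 + D
ΔH = Σ(broken) − Σ(formed) = (2777) − (2066 + D) = +711 − D
Setting this equal to +109 kJ gives D = 602 kJ/mol.

D(C=C) ≈ 602 kJ/mol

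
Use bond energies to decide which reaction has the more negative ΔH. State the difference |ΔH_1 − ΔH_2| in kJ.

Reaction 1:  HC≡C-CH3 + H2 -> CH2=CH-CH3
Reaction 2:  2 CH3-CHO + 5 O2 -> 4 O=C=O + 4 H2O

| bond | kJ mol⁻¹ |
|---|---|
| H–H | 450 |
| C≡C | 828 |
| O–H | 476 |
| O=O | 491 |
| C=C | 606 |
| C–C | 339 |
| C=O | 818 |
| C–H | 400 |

Reaction 2, by 2255 kJ

Reaction 1:
  Bonds broken (reactants):
    C≡C: 1 × 828 = 828
    C–C: 1 × 339 = 339
    C–H: 4 × 400 = 1600
    H–H: 1 × 450 = 450
    Σ(broken) = 3217 kJ
  Bonds formed (products):
    C–C: 1 × 339 = 339
    C–H: 6 × 400 = 2400
    C=C: 1 × 606 = 606
    Σ(formed) = 3345 kJ
  ΔH_1 = 3217 − 3345 = −128 kJ
Reaction 2:
  Bonds broken (reactants):
    C–C: 2 × 339 = 678
    C–H: 8 × 400 = 3200
    C=O: 2 × 818 = 1636
    O=O: 5 × 491 = 2455
    Σ(broken) = 7969 kJ
  Bonds formed (products):
    C=O: 8 × 818 = 6544
    O–H: 8 × 476 = 3808
    Σ(formed) = 10352 kJ
  ΔH_2 = 7969 − 10352 = −2383 kJ
ΔH_1 − ΔH_2 = +2255 kJ, so reaction 2 has the more negative ΔH; |ΔH_1 − ΔH_2| = 2255 kJ.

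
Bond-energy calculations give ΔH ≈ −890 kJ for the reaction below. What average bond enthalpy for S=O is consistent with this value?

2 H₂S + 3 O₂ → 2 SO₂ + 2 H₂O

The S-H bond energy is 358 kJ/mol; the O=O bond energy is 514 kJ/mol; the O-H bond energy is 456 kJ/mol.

Let D be the S=O bond energy.
Σ(broken) = 3×514 + 4×358 = 2974
Σ(formed) = 4×456 + 4×D = 1824 + 4D
ΔH = Σ(broken) − Σ(formed) = (2974) − (1824 + 4D) = +1150 − 4D
Setting this equal to −890 kJ gives 4D = 2040, so D = 510 kJ/mol.

D(S=O) ≈ 510 kJ/mol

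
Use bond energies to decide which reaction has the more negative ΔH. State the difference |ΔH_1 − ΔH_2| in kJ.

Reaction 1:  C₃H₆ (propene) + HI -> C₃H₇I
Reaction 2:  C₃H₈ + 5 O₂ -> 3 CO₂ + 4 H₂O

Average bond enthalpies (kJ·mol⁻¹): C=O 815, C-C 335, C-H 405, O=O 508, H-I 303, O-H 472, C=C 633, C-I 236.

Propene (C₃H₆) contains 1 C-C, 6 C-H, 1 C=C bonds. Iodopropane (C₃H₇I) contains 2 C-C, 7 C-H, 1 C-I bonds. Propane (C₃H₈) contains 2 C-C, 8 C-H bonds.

Reaction 2, by 2176 kJ

Reaction 1:
  Bonds broken (reactants):
    C-C: 1 × 335 = 335
    C-H: 6 × 405 = 2430
    C=C: 1 × 633 = 633
    H-I: 1 × 303 = 303
    Σ(broken) = 3701 kJ
  Bonds formed (products):
    C-C: 2 × 335 = 670
    C-H: 7 × 405 = 2835
    C-I: 1 × 236 = 236
    Σ(formed) = 3741 kJ
  ΔH_1 = 3701 − 3741 = −40 kJ
Reaction 2:
  Bonds broken (reactants):
    C-C: 2 × 335 = 670
    C-H: 8 × 405 = 3240
    O=O: 5 × 508 = 2540
    Σ(broken) = 6450 kJ
  Bonds formed (products):
    C=O: 6 × 815 = 4890
    O-H: 8 × 472 = 3776
    Σ(formed) = 8666 kJ
  ΔH_2 = 6450 − 8666 = −2216 kJ
ΔH_1 − ΔH_2 = +2176 kJ, so reaction 2 has the more negative ΔH; |ΔH_1 − ΔH_2| = 2176 kJ.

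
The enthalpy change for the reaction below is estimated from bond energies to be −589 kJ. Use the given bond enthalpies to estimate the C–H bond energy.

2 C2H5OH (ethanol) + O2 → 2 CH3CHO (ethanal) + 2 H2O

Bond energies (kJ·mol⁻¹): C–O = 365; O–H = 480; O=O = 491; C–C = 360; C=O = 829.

D(C–H) ≈ 404 kJ/mol

Let D be the C–H bond energy.
Σ(broken) = 2×360 + 10×D + 2×365 + 2×480 + 1×491 = 2901 + 10D
Σ(formed) = 2×360 + 8×D + 2×829 + 4×480 = 4298 + 8D
ΔH = Σ(broken) − Σ(formed) = (2901 + 10D) − (4298 + 8D) = −1397 + 2D
Setting this equal to −589 kJ gives 2D = 808, so D = 404 kJ/mol.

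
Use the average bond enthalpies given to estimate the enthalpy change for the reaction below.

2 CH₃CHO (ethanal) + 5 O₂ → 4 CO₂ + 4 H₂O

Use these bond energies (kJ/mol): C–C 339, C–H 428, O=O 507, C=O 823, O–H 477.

Bonds broken (reactants):
  C–C: 2 × 339 = 678
  C–H: 8 × 428 = 3424
  C=O: 2 × 823 = 1646
  O=O: 5 × 507 = 2535
  Σ(broken) = 8283 kJ
Bonds formed (products):
  C=O: 8 × 823 = 6584
  O–H: 8 × 477 = 3816
  Σ(formed) = 10400 kJ
ΔH = Σ(broken) − Σ(formed) = 8283 − 10400 = −2117 kJ

ΔH ≈ −2117 kJ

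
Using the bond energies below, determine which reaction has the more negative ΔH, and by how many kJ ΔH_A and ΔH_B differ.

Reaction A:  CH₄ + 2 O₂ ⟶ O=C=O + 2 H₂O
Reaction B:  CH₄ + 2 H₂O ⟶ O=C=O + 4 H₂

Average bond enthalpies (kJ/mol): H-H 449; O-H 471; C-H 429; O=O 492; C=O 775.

Reaction A, by 988 kJ

Reaction A:
  Bonds broken (reactants):
    C-H: 4 × 429 = 1716
    O=O: 2 × 492 = 984
    Σ(broken) = 2700 kJ
  Bonds formed (products):
    C=O: 2 × 775 = 1550
    O-H: 4 × 471 = 1884
    Σ(formed) = 3434 kJ
  ΔH_A = 2700 − 3434 = −734 kJ
Reaction B:
  Bonds broken (reactants):
    C-H: 4 × 429 = 1716
    O-H: 4 × 471 = 1884
    Σ(broken) = 3600 kJ
  Bonds formed (products):
    C=O: 2 × 775 = 1550
    H-H: 4 × 449 = 1796
    Σ(formed) = 3346 kJ
  ΔH_B = 3600 − 3346 = +254 kJ
ΔH_A − ΔH_B = −988 kJ, so reaction A has the more negative ΔH; |ΔH_A − ΔH_B| = 988 kJ.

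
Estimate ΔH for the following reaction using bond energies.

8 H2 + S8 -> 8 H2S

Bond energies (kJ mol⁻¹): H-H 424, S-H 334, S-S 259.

Bonds broken (reactants):
  H-H: 8 × 424 = 3392
  S-S: 8 × 259 = 2072
  Σ(broken) = 5464 kJ
Bonds formed (products):
  S-H: 16 × 334 = 5344
  Σ(formed) = 5344 kJ
ΔH = Σ(broken) − Σ(formed) = 5464 − 5344 = +120 kJ

ΔH ≈ +120 kJ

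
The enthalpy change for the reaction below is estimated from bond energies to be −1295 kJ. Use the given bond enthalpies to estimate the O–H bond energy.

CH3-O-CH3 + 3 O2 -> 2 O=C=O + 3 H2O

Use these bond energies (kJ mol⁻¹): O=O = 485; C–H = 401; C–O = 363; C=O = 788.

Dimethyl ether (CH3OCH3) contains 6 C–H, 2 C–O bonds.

Let D be the O–H bond energy.
Σ(broken) = 6×401 + 2×363 + 3×485 = 4587
Σ(formed) = 4×788 + 6×D = 3152 + 6D
ΔH = Σ(broken) − Σ(formed) = (4587) − (3152 + 6D) = +1435 − 6D
Setting this equal to −1295 kJ gives 6D = 2730, so D = 455 kJ/mol.

D(O–H) ≈ 455 kJ/mol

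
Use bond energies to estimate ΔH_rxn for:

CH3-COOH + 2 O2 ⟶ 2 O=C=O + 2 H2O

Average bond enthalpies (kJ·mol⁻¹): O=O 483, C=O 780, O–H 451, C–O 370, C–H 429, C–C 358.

ΔH ≈ −712 kJ

Bonds broken (reactants):
  C–C: 1 × 358 = 358
  C–H: 3 × 429 = 1287
  C–O: 1 × 370 = 370
  C=O: 1 × 780 = 780
  O–H: 1 × 451 = 451
  O=O: 2 × 483 = 966
  Σ(broken) = 4212 kJ
Bonds formed (products):
  C=O: 4 × 780 = 3120
  O–H: 4 × 451 = 1804
  Σ(formed) = 4924 kJ
ΔH = Σ(broken) − Σ(formed) = 4212 − 4924 = −712 kJ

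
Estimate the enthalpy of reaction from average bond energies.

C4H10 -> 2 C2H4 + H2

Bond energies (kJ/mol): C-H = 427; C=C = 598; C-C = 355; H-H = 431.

Bonds broken (reactants):
  C-C: 3 × 355 = 1065
  C-H: 10 × 427 = 4270
  Σ(broken) = 5335 kJ
Bonds formed (products):
  C-H: 8 × 427 = 3416
  C=C: 2 × 598 = 1196
  H-H: 1 × 431 = 431
  Σ(formed) = 5043 kJ
ΔH = Σ(broken) − Σ(formed) = 5335 − 5043 = +292 kJ

ΔH ≈ +292 kJ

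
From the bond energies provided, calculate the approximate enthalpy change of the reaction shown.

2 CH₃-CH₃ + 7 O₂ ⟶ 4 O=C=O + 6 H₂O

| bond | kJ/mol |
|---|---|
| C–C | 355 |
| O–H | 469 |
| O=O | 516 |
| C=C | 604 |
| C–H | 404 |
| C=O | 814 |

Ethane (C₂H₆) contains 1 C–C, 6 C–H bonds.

ΔH ≈ −2970 kJ

Bonds broken (reactants):
  C–C: 2 × 355 = 710
  C–H: 12 × 404 = 4848
  O=O: 7 × 516 = 3612
  Σ(broken) = 9170 kJ
Bonds formed (products):
  C=O: 8 × 814 = 6512
  O–H: 12 × 469 = 5628
  Σ(formed) = 12140 kJ
ΔH = Σ(broken) − Σ(formed) = 9170 − 12140 = −2970 kJ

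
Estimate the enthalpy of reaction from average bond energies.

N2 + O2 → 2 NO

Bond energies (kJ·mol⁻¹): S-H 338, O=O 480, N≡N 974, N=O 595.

Bonds broken (reactants):
  N≡N: 1 × 974 = 974
  O=O: 1 × 480 = 480
  Σ(broken) = 1454 kJ
Bonds formed (products):
  N=O: 2 × 595 = 1190
  Σ(formed) = 1190 kJ
ΔH = Σ(broken) − Σ(formed) = 1454 − 1190 = +264 kJ

ΔH ≈ +264 kJ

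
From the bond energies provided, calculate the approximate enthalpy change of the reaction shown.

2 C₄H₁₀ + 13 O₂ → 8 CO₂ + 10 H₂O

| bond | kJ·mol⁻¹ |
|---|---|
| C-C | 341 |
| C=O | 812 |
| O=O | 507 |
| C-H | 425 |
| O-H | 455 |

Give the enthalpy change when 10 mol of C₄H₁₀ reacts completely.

ΔH = −24775 kJ

Bonds broken (reactants):
  C-C: 6 × 341 = 2046
  C-H: 20 × 425 = 8500
  O=O: 13 × 507 = 6591
  Σ(broken) = 17137 kJ
Bonds formed (products):
  C=O: 16 × 812 = 12992
  O-H: 20 × 455 = 9100
  Σ(formed) = 22092 kJ
ΔH = Σ(broken) − Σ(formed) = 17137 − 22092 = −4955 kJ
For 5× the reaction as written: 5 × (−4955) = −24775 kJ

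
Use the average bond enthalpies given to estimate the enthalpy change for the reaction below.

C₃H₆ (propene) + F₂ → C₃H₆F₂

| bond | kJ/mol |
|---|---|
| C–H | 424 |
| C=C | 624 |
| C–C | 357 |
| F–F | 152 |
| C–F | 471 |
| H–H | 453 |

ΔH ≈ −523 kJ

Bonds broken (reactants):
  C–C: 1 × 357 = 357
  C–H: 6 × 424 = 2544
  C=C: 1 × 624 = 624
  F–F: 1 × 152 = 152
  Σ(broken) = 3677 kJ
Bonds formed (products):
  C–C: 2 × 357 = 714
  C–F: 2 × 471 = 942
  C–H: 6 × 424 = 2544
  Σ(formed) = 4200 kJ
ΔH = Σ(broken) − Σ(formed) = 3677 − 4200 = −523 kJ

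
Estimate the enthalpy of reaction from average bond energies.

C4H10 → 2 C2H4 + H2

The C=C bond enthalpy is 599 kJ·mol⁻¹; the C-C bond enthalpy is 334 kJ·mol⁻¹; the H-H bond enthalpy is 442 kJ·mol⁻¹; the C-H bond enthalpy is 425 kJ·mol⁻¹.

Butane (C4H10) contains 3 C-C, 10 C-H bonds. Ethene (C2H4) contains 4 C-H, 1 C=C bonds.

Bonds broken (reactants):
  C-C: 3 × 334 = 1002
  C-H: 10 × 425 = 4250
  Σ(broken) = 5252 kJ
Bonds formed (products):
  C-H: 8 × 425 = 3400
  C=C: 2 × 599 = 1198
  H-H: 1 × 442 = 442
  Σ(formed) = 5040 kJ
ΔH = Σ(broken) − Σ(formed) = 5252 − 5040 = +212 kJ

ΔH ≈ +212 kJ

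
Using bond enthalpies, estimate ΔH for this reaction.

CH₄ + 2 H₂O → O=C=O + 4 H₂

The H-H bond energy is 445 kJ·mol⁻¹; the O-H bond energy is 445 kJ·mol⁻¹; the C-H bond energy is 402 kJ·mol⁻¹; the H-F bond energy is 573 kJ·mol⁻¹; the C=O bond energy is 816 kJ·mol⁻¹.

Bonds broken (reactants):
  C-H: 4 × 402 = 1608
  O-H: 4 × 445 = 1780
  Σ(broken) = 3388 kJ
Bonds formed (products):
  C=O: 2 × 816 = 1632
  H-H: 4 × 445 = 1780
  Σ(formed) = 3412 kJ
ΔH = Σ(broken) − Σ(formed) = 3388 − 3412 = −24 kJ

ΔH ≈ −24 kJ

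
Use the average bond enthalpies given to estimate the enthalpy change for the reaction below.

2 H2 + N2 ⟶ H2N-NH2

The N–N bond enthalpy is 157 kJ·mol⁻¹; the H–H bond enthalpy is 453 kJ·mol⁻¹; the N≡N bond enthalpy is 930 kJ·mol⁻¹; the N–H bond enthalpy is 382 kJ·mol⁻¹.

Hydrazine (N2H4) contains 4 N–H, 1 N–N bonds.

Bonds broken (reactants):
  H–H: 2 × 453 = 906
  N≡N: 1 × 930 = 930
  Σ(broken) = 1836 kJ
Bonds formed (products):
  N–H: 4 × 382 = 1528
  N–N: 1 × 157 = 157
  Σ(formed) = 1685 kJ
ΔH = Σ(broken) − Σ(formed) = 1836 − 1685 = +151 kJ

ΔH ≈ +151 kJ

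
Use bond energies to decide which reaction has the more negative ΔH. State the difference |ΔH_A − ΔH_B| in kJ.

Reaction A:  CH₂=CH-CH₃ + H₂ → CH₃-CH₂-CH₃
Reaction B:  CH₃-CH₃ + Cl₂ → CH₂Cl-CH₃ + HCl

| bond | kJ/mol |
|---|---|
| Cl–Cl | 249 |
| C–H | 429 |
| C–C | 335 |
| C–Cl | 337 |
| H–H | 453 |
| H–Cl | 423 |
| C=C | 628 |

Reaction A:
  Bonds broken (reactants):
    C–C: 1 × 335 = 335
    C–H: 6 × 429 = 2574
    C=C: 1 × 628 = 628
    H–H: 1 × 453 = 453
    Σ(broken) = 3990 kJ
  Bonds formed (products):
    C–C: 2 × 335 = 670
    C–H: 8 × 429 = 3432
    Σ(formed) = 4102 kJ
  ΔH_A = 3990 − 4102 = −112 kJ
Reaction B:
  Bonds broken (reactants):
    C–C: 1 × 335 = 335
    C–H: 6 × 429 = 2574
    Cl–Cl: 1 × 249 = 249
    Σ(broken) = 3158 kJ
  Bonds formed (products):
    C–C: 1 × 335 = 335
    C–Cl: 1 × 337 = 337
    C–H: 5 × 429 = 2145
    H–Cl: 1 × 423 = 423
    Σ(formed) = 3240 kJ
  ΔH_B = 3158 − 3240 = −82 kJ
ΔH_A − ΔH_B = −30 kJ, so reaction A has the more negative ΔH; |ΔH_A − ΔH_B| = 30 kJ.

Reaction A, by 30 kJ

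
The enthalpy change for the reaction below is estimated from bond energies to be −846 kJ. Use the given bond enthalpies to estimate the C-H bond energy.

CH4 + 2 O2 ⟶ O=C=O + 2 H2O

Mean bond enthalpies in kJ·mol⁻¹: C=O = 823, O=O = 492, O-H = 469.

Let D be the C-H bond energy.
Σ(broken) = 4×D + 2×492 = 984 + 4D
Σ(formed) = 2×823 + 4×469 = 3522
ΔH = Σ(broken) − Σ(formed) = (984 + 4D) − (3522) = −2538 + 4D
Setting this equal to −846 kJ gives 4D = 1692, so D = 423 kJ/mol.

D(C-H) ≈ 423 kJ/mol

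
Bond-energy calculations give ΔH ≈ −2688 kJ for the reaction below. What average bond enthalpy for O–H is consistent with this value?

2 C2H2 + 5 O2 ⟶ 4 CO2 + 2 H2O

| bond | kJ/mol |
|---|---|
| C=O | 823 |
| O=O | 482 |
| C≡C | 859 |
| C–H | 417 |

Let D be the O–H bond energy.
Σ(broken) = 2×859 + 4×417 + 5×482 = 5796
Σ(formed) = 8×823 + 4×D = 6584 + 4D
ΔH = Σ(broken) − Σ(formed) = (5796) − (6584 + 4D) = −788 − 4D
Setting this equal to −2688 kJ gives 4D = 1900, so D = 475 kJ/mol.

D(O–H) ≈ 475 kJ/mol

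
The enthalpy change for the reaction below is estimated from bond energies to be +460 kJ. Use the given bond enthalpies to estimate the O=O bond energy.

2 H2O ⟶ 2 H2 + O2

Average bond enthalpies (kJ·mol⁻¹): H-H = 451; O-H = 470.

Let D be the O=O bond energy.
Σ(broken) = 4×470 = 1880
Σ(formed) = 2×451 + 1×D = 902 + D
ΔH = Σ(broken) − Σ(formed) = (1880) − (902 + D) = +978 − D
Setting this equal to +460 kJ gives D = 518 kJ/mol.

D(O=O) ≈ 518 kJ/mol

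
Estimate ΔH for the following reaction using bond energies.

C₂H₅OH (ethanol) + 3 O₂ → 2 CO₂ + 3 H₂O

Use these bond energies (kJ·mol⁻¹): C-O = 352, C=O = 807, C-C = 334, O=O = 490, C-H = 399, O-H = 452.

Bonds broken (reactants):
  C-C: 1 × 334 = 334
  C-H: 5 × 399 = 1995
  C-O: 1 × 352 = 352
  O-H: 1 × 452 = 452
  O=O: 3 × 490 = 1470
  Σ(broken) = 4603 kJ
Bonds formed (products):
  C=O: 4 × 807 = 3228
  O-H: 6 × 452 = 2712
  Σ(formed) = 5940 kJ
ΔH = Σ(broken) − Σ(formed) = 4603 − 5940 = −1337 kJ

ΔH ≈ −1337 kJ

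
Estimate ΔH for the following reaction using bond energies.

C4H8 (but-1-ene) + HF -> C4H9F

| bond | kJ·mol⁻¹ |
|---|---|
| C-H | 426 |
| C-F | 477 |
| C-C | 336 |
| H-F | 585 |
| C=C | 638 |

Bonds broken (reactants):
  C-C: 2 × 336 = 672
  C-H: 8 × 426 = 3408
  C=C: 1 × 638 = 638
  H-F: 1 × 585 = 585
  Σ(broken) = 5303 kJ
Bonds formed (products):
  C-C: 3 × 336 = 1008
  C-F: 1 × 477 = 477
  C-H: 9 × 426 = 3834
  Σ(formed) = 5319 kJ
ΔH = Σ(broken) − Σ(formed) = 5303 − 5319 = −16 kJ

ΔH ≈ −16 kJ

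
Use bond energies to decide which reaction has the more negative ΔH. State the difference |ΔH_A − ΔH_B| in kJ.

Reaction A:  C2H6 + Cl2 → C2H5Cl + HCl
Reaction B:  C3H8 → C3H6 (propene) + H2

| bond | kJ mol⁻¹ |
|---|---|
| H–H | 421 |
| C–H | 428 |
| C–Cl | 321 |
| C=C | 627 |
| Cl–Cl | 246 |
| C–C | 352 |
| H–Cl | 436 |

Reaction A, by 243 kJ

Reaction A:
  Bonds broken (reactants):
    C–C: 1 × 352 = 352
    C–H: 6 × 428 = 2568
    Cl–Cl: 1 × 246 = 246
    Σ(broken) = 3166 kJ
  Bonds formed (products):
    C–C: 1 × 352 = 352
    C–Cl: 1 × 321 = 321
    C–H: 5 × 428 = 2140
    H–Cl: 1 × 436 = 436
    Σ(formed) = 3249 kJ
  ΔH_A = 3166 − 3249 = −83 kJ
Reaction B:
  Bonds broken (reactants):
    C–C: 2 × 352 = 704
    C–H: 8 × 428 = 3424
    Σ(broken) = 4128 kJ
  Bonds formed (products):
    C–C: 1 × 352 = 352
    C–H: 6 × 428 = 2568
    C=C: 1 × 627 = 627
    H–H: 1 × 421 = 421
    Σ(formed) = 3968 kJ
  ΔH_B = 4128 − 3968 = +160 kJ
ΔH_A − ΔH_B = −243 kJ, so reaction A has the more negative ΔH; |ΔH_A − ΔH_B| = 243 kJ.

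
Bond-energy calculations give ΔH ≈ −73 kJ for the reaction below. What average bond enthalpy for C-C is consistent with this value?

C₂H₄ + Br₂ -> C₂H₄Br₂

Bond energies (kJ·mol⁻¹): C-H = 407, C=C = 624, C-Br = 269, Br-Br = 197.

Let D be the C-C bond energy.
Σ(broken) = 1×197 + 4×407 + 1×624 = 2449
Σ(formed) = 2×269 + 1×D + 4×407 = 2166 + D
ΔH = Σ(broken) − Σ(formed) = (2449) − (2166 + D) = +283 − D
Setting this equal to −73 kJ gives D = 356 kJ/mol.

D(C-C) ≈ 356 kJ/mol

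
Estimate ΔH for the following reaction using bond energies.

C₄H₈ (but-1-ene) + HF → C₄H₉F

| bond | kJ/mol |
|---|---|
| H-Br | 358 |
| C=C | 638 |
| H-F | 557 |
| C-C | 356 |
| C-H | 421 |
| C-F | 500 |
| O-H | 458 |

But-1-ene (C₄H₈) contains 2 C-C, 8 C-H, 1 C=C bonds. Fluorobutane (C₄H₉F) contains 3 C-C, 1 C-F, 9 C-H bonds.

Bonds broken (reactants):
  C-C: 2 × 356 = 712
  C-H: 8 × 421 = 3368
  C=C: 1 × 638 = 638
  H-F: 1 × 557 = 557
  Σ(broken) = 5275 kJ
Bonds formed (products):
  C-C: 3 × 356 = 1068
  C-F: 1 × 500 = 500
  C-H: 9 × 421 = 3789
  Σ(formed) = 5357 kJ
ΔH = Σ(broken) − Σ(formed) = 5275 − 5357 = −82 kJ

ΔH ≈ −82 kJ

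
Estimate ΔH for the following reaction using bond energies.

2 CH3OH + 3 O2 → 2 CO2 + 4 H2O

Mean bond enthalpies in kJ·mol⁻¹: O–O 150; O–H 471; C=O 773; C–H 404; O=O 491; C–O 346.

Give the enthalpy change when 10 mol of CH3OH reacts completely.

Bonds broken (reactants):
  C–H: 6 × 404 = 2424
  C–O: 2 × 346 = 692
  O–H: 2 × 471 = 942
  O=O: 3 × 491 = 1473
  Σ(broken) = 5531 kJ
Bonds formed (products):
  C=O: 4 × 773 = 3092
  O–H: 8 × 471 = 3768
  Σ(formed) = 6860 kJ
ΔH = Σ(broken) − Σ(formed) = 5531 − 6860 = −1329 kJ
For 5× the reaction as written: 5 × (−1329) = −6645 kJ

ΔH = −6645 kJ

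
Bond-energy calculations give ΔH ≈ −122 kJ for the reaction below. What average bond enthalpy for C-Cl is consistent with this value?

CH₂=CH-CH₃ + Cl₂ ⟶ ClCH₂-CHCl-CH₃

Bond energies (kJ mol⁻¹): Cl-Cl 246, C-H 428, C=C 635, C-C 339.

D(C-Cl) ≈ 332 kJ/mol

Let D be the C-Cl bond energy.
Σ(broken) = 1×339 + 6×428 + 1×635 + 1×246 = 3788
Σ(formed) = 2×339 + 2×D + 6×428 = 3246 + 2D
ΔH = Σ(broken) − Σ(formed) = (3788) − (3246 + 2D) = +542 − 2D
Setting this equal to −122 kJ gives 2D = 664, so D = 332 kJ/mol.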